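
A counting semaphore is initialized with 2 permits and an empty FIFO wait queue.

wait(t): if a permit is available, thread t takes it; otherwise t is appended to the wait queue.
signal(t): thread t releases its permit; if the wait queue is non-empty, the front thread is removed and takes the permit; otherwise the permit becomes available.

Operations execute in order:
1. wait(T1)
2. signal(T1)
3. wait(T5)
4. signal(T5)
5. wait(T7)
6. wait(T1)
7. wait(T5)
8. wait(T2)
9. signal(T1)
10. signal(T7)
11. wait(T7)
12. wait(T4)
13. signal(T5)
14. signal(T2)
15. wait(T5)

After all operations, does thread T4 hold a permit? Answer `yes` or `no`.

Step 1: wait(T1) -> count=1 queue=[] holders={T1}
Step 2: signal(T1) -> count=2 queue=[] holders={none}
Step 3: wait(T5) -> count=1 queue=[] holders={T5}
Step 4: signal(T5) -> count=2 queue=[] holders={none}
Step 5: wait(T7) -> count=1 queue=[] holders={T7}
Step 6: wait(T1) -> count=0 queue=[] holders={T1,T7}
Step 7: wait(T5) -> count=0 queue=[T5] holders={T1,T7}
Step 8: wait(T2) -> count=0 queue=[T5,T2] holders={T1,T7}
Step 9: signal(T1) -> count=0 queue=[T2] holders={T5,T7}
Step 10: signal(T7) -> count=0 queue=[] holders={T2,T5}
Step 11: wait(T7) -> count=0 queue=[T7] holders={T2,T5}
Step 12: wait(T4) -> count=0 queue=[T7,T4] holders={T2,T5}
Step 13: signal(T5) -> count=0 queue=[T4] holders={T2,T7}
Step 14: signal(T2) -> count=0 queue=[] holders={T4,T7}
Step 15: wait(T5) -> count=0 queue=[T5] holders={T4,T7}
Final holders: {T4,T7} -> T4 in holders

Answer: yes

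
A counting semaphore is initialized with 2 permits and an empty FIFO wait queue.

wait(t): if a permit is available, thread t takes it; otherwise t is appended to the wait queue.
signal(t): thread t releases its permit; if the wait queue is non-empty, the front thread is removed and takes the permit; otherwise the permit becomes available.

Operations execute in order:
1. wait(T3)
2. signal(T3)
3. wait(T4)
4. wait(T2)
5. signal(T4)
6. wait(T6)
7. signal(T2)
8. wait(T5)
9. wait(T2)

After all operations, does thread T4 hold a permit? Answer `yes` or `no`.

Answer: no

Derivation:
Step 1: wait(T3) -> count=1 queue=[] holders={T3}
Step 2: signal(T3) -> count=2 queue=[] holders={none}
Step 3: wait(T4) -> count=1 queue=[] holders={T4}
Step 4: wait(T2) -> count=0 queue=[] holders={T2,T4}
Step 5: signal(T4) -> count=1 queue=[] holders={T2}
Step 6: wait(T6) -> count=0 queue=[] holders={T2,T6}
Step 7: signal(T2) -> count=1 queue=[] holders={T6}
Step 8: wait(T5) -> count=0 queue=[] holders={T5,T6}
Step 9: wait(T2) -> count=0 queue=[T2] holders={T5,T6}
Final holders: {T5,T6} -> T4 not in holders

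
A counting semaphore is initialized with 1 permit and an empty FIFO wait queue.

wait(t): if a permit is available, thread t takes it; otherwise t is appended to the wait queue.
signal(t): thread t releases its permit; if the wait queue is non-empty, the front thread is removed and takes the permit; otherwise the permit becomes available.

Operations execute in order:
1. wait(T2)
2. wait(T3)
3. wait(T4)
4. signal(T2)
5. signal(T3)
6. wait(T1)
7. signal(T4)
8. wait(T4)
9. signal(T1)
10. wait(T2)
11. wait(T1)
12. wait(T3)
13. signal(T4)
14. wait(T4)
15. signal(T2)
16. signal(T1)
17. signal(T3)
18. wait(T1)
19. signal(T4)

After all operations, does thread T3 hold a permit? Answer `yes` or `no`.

Answer: no

Derivation:
Step 1: wait(T2) -> count=0 queue=[] holders={T2}
Step 2: wait(T3) -> count=0 queue=[T3] holders={T2}
Step 3: wait(T4) -> count=0 queue=[T3,T4] holders={T2}
Step 4: signal(T2) -> count=0 queue=[T4] holders={T3}
Step 5: signal(T3) -> count=0 queue=[] holders={T4}
Step 6: wait(T1) -> count=0 queue=[T1] holders={T4}
Step 7: signal(T4) -> count=0 queue=[] holders={T1}
Step 8: wait(T4) -> count=0 queue=[T4] holders={T1}
Step 9: signal(T1) -> count=0 queue=[] holders={T4}
Step 10: wait(T2) -> count=0 queue=[T2] holders={T4}
Step 11: wait(T1) -> count=0 queue=[T2,T1] holders={T4}
Step 12: wait(T3) -> count=0 queue=[T2,T1,T3] holders={T4}
Step 13: signal(T4) -> count=0 queue=[T1,T3] holders={T2}
Step 14: wait(T4) -> count=0 queue=[T1,T3,T4] holders={T2}
Step 15: signal(T2) -> count=0 queue=[T3,T4] holders={T1}
Step 16: signal(T1) -> count=0 queue=[T4] holders={T3}
Step 17: signal(T3) -> count=0 queue=[] holders={T4}
Step 18: wait(T1) -> count=0 queue=[T1] holders={T4}
Step 19: signal(T4) -> count=0 queue=[] holders={T1}
Final holders: {T1} -> T3 not in holders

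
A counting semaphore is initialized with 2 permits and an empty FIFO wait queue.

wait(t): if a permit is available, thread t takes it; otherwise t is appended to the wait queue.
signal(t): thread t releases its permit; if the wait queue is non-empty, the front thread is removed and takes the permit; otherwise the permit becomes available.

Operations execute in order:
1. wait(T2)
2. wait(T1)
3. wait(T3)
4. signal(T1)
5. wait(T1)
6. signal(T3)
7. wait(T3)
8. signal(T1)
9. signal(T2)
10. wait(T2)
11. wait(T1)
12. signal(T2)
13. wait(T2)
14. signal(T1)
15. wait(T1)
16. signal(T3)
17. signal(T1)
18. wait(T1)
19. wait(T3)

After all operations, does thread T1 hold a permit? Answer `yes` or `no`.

Answer: yes

Derivation:
Step 1: wait(T2) -> count=1 queue=[] holders={T2}
Step 2: wait(T1) -> count=0 queue=[] holders={T1,T2}
Step 3: wait(T3) -> count=0 queue=[T3] holders={T1,T2}
Step 4: signal(T1) -> count=0 queue=[] holders={T2,T3}
Step 5: wait(T1) -> count=0 queue=[T1] holders={T2,T3}
Step 6: signal(T3) -> count=0 queue=[] holders={T1,T2}
Step 7: wait(T3) -> count=0 queue=[T3] holders={T1,T2}
Step 8: signal(T1) -> count=0 queue=[] holders={T2,T3}
Step 9: signal(T2) -> count=1 queue=[] holders={T3}
Step 10: wait(T2) -> count=0 queue=[] holders={T2,T3}
Step 11: wait(T1) -> count=0 queue=[T1] holders={T2,T3}
Step 12: signal(T2) -> count=0 queue=[] holders={T1,T3}
Step 13: wait(T2) -> count=0 queue=[T2] holders={T1,T3}
Step 14: signal(T1) -> count=0 queue=[] holders={T2,T3}
Step 15: wait(T1) -> count=0 queue=[T1] holders={T2,T3}
Step 16: signal(T3) -> count=0 queue=[] holders={T1,T2}
Step 17: signal(T1) -> count=1 queue=[] holders={T2}
Step 18: wait(T1) -> count=0 queue=[] holders={T1,T2}
Step 19: wait(T3) -> count=0 queue=[T3] holders={T1,T2}
Final holders: {T1,T2} -> T1 in holders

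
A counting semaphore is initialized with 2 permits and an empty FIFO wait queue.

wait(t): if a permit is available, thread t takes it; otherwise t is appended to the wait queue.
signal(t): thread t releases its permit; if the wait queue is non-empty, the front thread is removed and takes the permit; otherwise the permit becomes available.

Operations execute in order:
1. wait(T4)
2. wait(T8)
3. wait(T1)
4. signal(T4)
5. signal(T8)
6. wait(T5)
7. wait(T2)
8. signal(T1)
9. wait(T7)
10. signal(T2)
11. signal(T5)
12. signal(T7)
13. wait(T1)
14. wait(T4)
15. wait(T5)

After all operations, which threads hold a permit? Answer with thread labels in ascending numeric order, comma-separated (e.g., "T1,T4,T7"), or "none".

Step 1: wait(T4) -> count=1 queue=[] holders={T4}
Step 2: wait(T8) -> count=0 queue=[] holders={T4,T8}
Step 3: wait(T1) -> count=0 queue=[T1] holders={T4,T8}
Step 4: signal(T4) -> count=0 queue=[] holders={T1,T8}
Step 5: signal(T8) -> count=1 queue=[] holders={T1}
Step 6: wait(T5) -> count=0 queue=[] holders={T1,T5}
Step 7: wait(T2) -> count=0 queue=[T2] holders={T1,T5}
Step 8: signal(T1) -> count=0 queue=[] holders={T2,T5}
Step 9: wait(T7) -> count=0 queue=[T7] holders={T2,T5}
Step 10: signal(T2) -> count=0 queue=[] holders={T5,T7}
Step 11: signal(T5) -> count=1 queue=[] holders={T7}
Step 12: signal(T7) -> count=2 queue=[] holders={none}
Step 13: wait(T1) -> count=1 queue=[] holders={T1}
Step 14: wait(T4) -> count=0 queue=[] holders={T1,T4}
Step 15: wait(T5) -> count=0 queue=[T5] holders={T1,T4}
Final holders: T1,T4

Answer: T1,T4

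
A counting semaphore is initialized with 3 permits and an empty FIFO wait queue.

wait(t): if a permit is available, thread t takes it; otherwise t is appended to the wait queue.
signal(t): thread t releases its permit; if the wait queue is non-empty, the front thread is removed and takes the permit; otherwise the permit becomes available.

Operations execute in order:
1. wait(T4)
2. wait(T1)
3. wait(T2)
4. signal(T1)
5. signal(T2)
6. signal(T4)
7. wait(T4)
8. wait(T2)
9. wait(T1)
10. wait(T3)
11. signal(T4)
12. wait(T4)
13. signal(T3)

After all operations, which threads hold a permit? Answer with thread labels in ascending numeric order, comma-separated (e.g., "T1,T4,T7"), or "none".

Step 1: wait(T4) -> count=2 queue=[] holders={T4}
Step 2: wait(T1) -> count=1 queue=[] holders={T1,T4}
Step 3: wait(T2) -> count=0 queue=[] holders={T1,T2,T4}
Step 4: signal(T1) -> count=1 queue=[] holders={T2,T4}
Step 5: signal(T2) -> count=2 queue=[] holders={T4}
Step 6: signal(T4) -> count=3 queue=[] holders={none}
Step 7: wait(T4) -> count=2 queue=[] holders={T4}
Step 8: wait(T2) -> count=1 queue=[] holders={T2,T4}
Step 9: wait(T1) -> count=0 queue=[] holders={T1,T2,T4}
Step 10: wait(T3) -> count=0 queue=[T3] holders={T1,T2,T4}
Step 11: signal(T4) -> count=0 queue=[] holders={T1,T2,T3}
Step 12: wait(T4) -> count=0 queue=[T4] holders={T1,T2,T3}
Step 13: signal(T3) -> count=0 queue=[] holders={T1,T2,T4}
Final holders: T1,T2,T4

Answer: T1,T2,T4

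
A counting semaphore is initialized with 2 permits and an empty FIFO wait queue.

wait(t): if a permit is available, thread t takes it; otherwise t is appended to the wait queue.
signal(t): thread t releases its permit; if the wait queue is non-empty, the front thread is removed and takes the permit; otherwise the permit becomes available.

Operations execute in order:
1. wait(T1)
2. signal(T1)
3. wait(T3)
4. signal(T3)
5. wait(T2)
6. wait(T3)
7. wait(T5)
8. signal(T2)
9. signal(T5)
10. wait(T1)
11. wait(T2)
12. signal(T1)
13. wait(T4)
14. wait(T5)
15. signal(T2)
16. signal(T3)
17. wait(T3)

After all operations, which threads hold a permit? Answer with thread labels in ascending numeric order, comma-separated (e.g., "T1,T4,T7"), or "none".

Answer: T4,T5

Derivation:
Step 1: wait(T1) -> count=1 queue=[] holders={T1}
Step 2: signal(T1) -> count=2 queue=[] holders={none}
Step 3: wait(T3) -> count=1 queue=[] holders={T3}
Step 4: signal(T3) -> count=2 queue=[] holders={none}
Step 5: wait(T2) -> count=1 queue=[] holders={T2}
Step 6: wait(T3) -> count=0 queue=[] holders={T2,T3}
Step 7: wait(T5) -> count=0 queue=[T5] holders={T2,T3}
Step 8: signal(T2) -> count=0 queue=[] holders={T3,T5}
Step 9: signal(T5) -> count=1 queue=[] holders={T3}
Step 10: wait(T1) -> count=0 queue=[] holders={T1,T3}
Step 11: wait(T2) -> count=0 queue=[T2] holders={T1,T3}
Step 12: signal(T1) -> count=0 queue=[] holders={T2,T3}
Step 13: wait(T4) -> count=0 queue=[T4] holders={T2,T3}
Step 14: wait(T5) -> count=0 queue=[T4,T5] holders={T2,T3}
Step 15: signal(T2) -> count=0 queue=[T5] holders={T3,T4}
Step 16: signal(T3) -> count=0 queue=[] holders={T4,T5}
Step 17: wait(T3) -> count=0 queue=[T3] holders={T4,T5}
Final holders: T4,T5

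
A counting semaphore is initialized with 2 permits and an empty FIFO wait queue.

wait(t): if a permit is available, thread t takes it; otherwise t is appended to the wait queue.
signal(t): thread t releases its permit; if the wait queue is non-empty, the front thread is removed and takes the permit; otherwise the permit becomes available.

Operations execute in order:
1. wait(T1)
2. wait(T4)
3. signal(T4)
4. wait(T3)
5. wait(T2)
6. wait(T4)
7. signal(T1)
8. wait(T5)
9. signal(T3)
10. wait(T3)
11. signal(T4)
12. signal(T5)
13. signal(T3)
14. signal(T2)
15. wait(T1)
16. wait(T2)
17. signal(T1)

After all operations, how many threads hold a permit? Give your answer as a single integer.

Step 1: wait(T1) -> count=1 queue=[] holders={T1}
Step 2: wait(T4) -> count=0 queue=[] holders={T1,T4}
Step 3: signal(T4) -> count=1 queue=[] holders={T1}
Step 4: wait(T3) -> count=0 queue=[] holders={T1,T3}
Step 5: wait(T2) -> count=0 queue=[T2] holders={T1,T3}
Step 6: wait(T4) -> count=0 queue=[T2,T4] holders={T1,T3}
Step 7: signal(T1) -> count=0 queue=[T4] holders={T2,T3}
Step 8: wait(T5) -> count=0 queue=[T4,T5] holders={T2,T3}
Step 9: signal(T3) -> count=0 queue=[T5] holders={T2,T4}
Step 10: wait(T3) -> count=0 queue=[T5,T3] holders={T2,T4}
Step 11: signal(T4) -> count=0 queue=[T3] holders={T2,T5}
Step 12: signal(T5) -> count=0 queue=[] holders={T2,T3}
Step 13: signal(T3) -> count=1 queue=[] holders={T2}
Step 14: signal(T2) -> count=2 queue=[] holders={none}
Step 15: wait(T1) -> count=1 queue=[] holders={T1}
Step 16: wait(T2) -> count=0 queue=[] holders={T1,T2}
Step 17: signal(T1) -> count=1 queue=[] holders={T2}
Final holders: {T2} -> 1 thread(s)

Answer: 1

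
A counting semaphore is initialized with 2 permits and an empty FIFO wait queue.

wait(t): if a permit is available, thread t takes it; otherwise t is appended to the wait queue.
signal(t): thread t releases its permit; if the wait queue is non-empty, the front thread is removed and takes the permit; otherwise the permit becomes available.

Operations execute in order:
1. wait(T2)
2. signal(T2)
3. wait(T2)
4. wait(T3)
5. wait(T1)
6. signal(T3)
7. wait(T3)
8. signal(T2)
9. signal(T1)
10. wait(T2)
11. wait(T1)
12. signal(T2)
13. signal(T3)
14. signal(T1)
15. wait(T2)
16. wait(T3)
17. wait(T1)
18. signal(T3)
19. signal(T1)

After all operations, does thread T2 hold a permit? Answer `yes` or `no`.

Answer: yes

Derivation:
Step 1: wait(T2) -> count=1 queue=[] holders={T2}
Step 2: signal(T2) -> count=2 queue=[] holders={none}
Step 3: wait(T2) -> count=1 queue=[] holders={T2}
Step 4: wait(T3) -> count=0 queue=[] holders={T2,T3}
Step 5: wait(T1) -> count=0 queue=[T1] holders={T2,T3}
Step 6: signal(T3) -> count=0 queue=[] holders={T1,T2}
Step 7: wait(T3) -> count=0 queue=[T3] holders={T1,T2}
Step 8: signal(T2) -> count=0 queue=[] holders={T1,T3}
Step 9: signal(T1) -> count=1 queue=[] holders={T3}
Step 10: wait(T2) -> count=0 queue=[] holders={T2,T3}
Step 11: wait(T1) -> count=0 queue=[T1] holders={T2,T3}
Step 12: signal(T2) -> count=0 queue=[] holders={T1,T3}
Step 13: signal(T3) -> count=1 queue=[] holders={T1}
Step 14: signal(T1) -> count=2 queue=[] holders={none}
Step 15: wait(T2) -> count=1 queue=[] holders={T2}
Step 16: wait(T3) -> count=0 queue=[] holders={T2,T3}
Step 17: wait(T1) -> count=0 queue=[T1] holders={T2,T3}
Step 18: signal(T3) -> count=0 queue=[] holders={T1,T2}
Step 19: signal(T1) -> count=1 queue=[] holders={T2}
Final holders: {T2} -> T2 in holders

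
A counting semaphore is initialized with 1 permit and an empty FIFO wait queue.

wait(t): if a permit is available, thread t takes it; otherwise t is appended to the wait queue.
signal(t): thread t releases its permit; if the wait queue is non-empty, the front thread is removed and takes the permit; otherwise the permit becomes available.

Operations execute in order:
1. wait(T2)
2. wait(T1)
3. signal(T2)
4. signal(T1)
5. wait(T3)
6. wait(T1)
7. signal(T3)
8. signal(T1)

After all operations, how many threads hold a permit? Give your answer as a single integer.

Step 1: wait(T2) -> count=0 queue=[] holders={T2}
Step 2: wait(T1) -> count=0 queue=[T1] holders={T2}
Step 3: signal(T2) -> count=0 queue=[] holders={T1}
Step 4: signal(T1) -> count=1 queue=[] holders={none}
Step 5: wait(T3) -> count=0 queue=[] holders={T3}
Step 6: wait(T1) -> count=0 queue=[T1] holders={T3}
Step 7: signal(T3) -> count=0 queue=[] holders={T1}
Step 8: signal(T1) -> count=1 queue=[] holders={none}
Final holders: {none} -> 0 thread(s)

Answer: 0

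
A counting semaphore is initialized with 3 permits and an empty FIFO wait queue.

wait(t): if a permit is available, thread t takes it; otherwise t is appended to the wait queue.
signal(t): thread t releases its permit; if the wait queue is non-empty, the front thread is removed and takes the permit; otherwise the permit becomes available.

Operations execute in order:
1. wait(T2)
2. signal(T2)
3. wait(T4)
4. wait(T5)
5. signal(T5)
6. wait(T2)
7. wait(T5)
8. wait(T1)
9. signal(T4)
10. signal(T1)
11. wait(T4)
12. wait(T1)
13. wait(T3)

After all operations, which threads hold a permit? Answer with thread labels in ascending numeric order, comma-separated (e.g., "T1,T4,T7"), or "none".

Answer: T2,T4,T5

Derivation:
Step 1: wait(T2) -> count=2 queue=[] holders={T2}
Step 2: signal(T2) -> count=3 queue=[] holders={none}
Step 3: wait(T4) -> count=2 queue=[] holders={T4}
Step 4: wait(T5) -> count=1 queue=[] holders={T4,T5}
Step 5: signal(T5) -> count=2 queue=[] holders={T4}
Step 6: wait(T2) -> count=1 queue=[] holders={T2,T4}
Step 7: wait(T5) -> count=0 queue=[] holders={T2,T4,T5}
Step 8: wait(T1) -> count=0 queue=[T1] holders={T2,T4,T5}
Step 9: signal(T4) -> count=0 queue=[] holders={T1,T2,T5}
Step 10: signal(T1) -> count=1 queue=[] holders={T2,T5}
Step 11: wait(T4) -> count=0 queue=[] holders={T2,T4,T5}
Step 12: wait(T1) -> count=0 queue=[T1] holders={T2,T4,T5}
Step 13: wait(T3) -> count=0 queue=[T1,T3] holders={T2,T4,T5}
Final holders: T2,T4,T5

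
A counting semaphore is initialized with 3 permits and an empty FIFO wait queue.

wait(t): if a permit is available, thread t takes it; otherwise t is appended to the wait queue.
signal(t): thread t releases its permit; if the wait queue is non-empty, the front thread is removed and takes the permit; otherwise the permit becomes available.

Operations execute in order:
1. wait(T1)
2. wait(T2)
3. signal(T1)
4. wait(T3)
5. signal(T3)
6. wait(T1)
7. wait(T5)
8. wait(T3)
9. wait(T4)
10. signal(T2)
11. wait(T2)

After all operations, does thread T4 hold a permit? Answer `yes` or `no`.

Step 1: wait(T1) -> count=2 queue=[] holders={T1}
Step 2: wait(T2) -> count=1 queue=[] holders={T1,T2}
Step 3: signal(T1) -> count=2 queue=[] holders={T2}
Step 4: wait(T3) -> count=1 queue=[] holders={T2,T3}
Step 5: signal(T3) -> count=2 queue=[] holders={T2}
Step 6: wait(T1) -> count=1 queue=[] holders={T1,T2}
Step 7: wait(T5) -> count=0 queue=[] holders={T1,T2,T5}
Step 8: wait(T3) -> count=0 queue=[T3] holders={T1,T2,T5}
Step 9: wait(T4) -> count=0 queue=[T3,T4] holders={T1,T2,T5}
Step 10: signal(T2) -> count=0 queue=[T4] holders={T1,T3,T5}
Step 11: wait(T2) -> count=0 queue=[T4,T2] holders={T1,T3,T5}
Final holders: {T1,T3,T5} -> T4 not in holders

Answer: no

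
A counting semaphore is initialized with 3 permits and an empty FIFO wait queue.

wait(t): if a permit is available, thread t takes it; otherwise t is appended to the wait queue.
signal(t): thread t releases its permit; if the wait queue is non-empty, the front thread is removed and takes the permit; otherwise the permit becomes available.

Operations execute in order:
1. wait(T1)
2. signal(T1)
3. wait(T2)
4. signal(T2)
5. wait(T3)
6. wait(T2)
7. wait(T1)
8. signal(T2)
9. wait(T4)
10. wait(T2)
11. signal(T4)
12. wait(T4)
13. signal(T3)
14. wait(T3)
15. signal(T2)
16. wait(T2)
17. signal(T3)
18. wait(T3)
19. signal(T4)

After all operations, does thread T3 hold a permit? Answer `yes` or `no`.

Step 1: wait(T1) -> count=2 queue=[] holders={T1}
Step 2: signal(T1) -> count=3 queue=[] holders={none}
Step 3: wait(T2) -> count=2 queue=[] holders={T2}
Step 4: signal(T2) -> count=3 queue=[] holders={none}
Step 5: wait(T3) -> count=2 queue=[] holders={T3}
Step 6: wait(T2) -> count=1 queue=[] holders={T2,T3}
Step 7: wait(T1) -> count=0 queue=[] holders={T1,T2,T3}
Step 8: signal(T2) -> count=1 queue=[] holders={T1,T3}
Step 9: wait(T4) -> count=0 queue=[] holders={T1,T3,T4}
Step 10: wait(T2) -> count=0 queue=[T2] holders={T1,T3,T4}
Step 11: signal(T4) -> count=0 queue=[] holders={T1,T2,T3}
Step 12: wait(T4) -> count=0 queue=[T4] holders={T1,T2,T3}
Step 13: signal(T3) -> count=0 queue=[] holders={T1,T2,T4}
Step 14: wait(T3) -> count=0 queue=[T3] holders={T1,T2,T4}
Step 15: signal(T2) -> count=0 queue=[] holders={T1,T3,T4}
Step 16: wait(T2) -> count=0 queue=[T2] holders={T1,T3,T4}
Step 17: signal(T3) -> count=0 queue=[] holders={T1,T2,T4}
Step 18: wait(T3) -> count=0 queue=[T3] holders={T1,T2,T4}
Step 19: signal(T4) -> count=0 queue=[] holders={T1,T2,T3}
Final holders: {T1,T2,T3} -> T3 in holders

Answer: yes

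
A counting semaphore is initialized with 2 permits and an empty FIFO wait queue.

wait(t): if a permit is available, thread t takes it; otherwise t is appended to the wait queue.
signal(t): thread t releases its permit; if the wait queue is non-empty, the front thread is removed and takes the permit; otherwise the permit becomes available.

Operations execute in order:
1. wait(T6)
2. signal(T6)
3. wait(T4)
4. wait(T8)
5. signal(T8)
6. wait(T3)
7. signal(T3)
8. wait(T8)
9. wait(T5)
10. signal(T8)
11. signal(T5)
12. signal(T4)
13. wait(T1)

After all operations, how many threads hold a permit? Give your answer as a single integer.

Step 1: wait(T6) -> count=1 queue=[] holders={T6}
Step 2: signal(T6) -> count=2 queue=[] holders={none}
Step 3: wait(T4) -> count=1 queue=[] holders={T4}
Step 4: wait(T8) -> count=0 queue=[] holders={T4,T8}
Step 5: signal(T8) -> count=1 queue=[] holders={T4}
Step 6: wait(T3) -> count=0 queue=[] holders={T3,T4}
Step 7: signal(T3) -> count=1 queue=[] holders={T4}
Step 8: wait(T8) -> count=0 queue=[] holders={T4,T8}
Step 9: wait(T5) -> count=0 queue=[T5] holders={T4,T8}
Step 10: signal(T8) -> count=0 queue=[] holders={T4,T5}
Step 11: signal(T5) -> count=1 queue=[] holders={T4}
Step 12: signal(T4) -> count=2 queue=[] holders={none}
Step 13: wait(T1) -> count=1 queue=[] holders={T1}
Final holders: {T1} -> 1 thread(s)

Answer: 1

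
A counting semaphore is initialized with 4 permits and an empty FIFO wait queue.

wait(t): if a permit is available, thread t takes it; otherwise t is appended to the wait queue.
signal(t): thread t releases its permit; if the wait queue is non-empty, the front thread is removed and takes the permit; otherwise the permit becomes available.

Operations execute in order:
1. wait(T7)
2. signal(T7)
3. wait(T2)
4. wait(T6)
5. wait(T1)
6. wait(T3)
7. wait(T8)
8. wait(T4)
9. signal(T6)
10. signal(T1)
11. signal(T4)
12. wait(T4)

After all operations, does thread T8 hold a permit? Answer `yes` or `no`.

Step 1: wait(T7) -> count=3 queue=[] holders={T7}
Step 2: signal(T7) -> count=4 queue=[] holders={none}
Step 3: wait(T2) -> count=3 queue=[] holders={T2}
Step 4: wait(T6) -> count=2 queue=[] holders={T2,T6}
Step 5: wait(T1) -> count=1 queue=[] holders={T1,T2,T6}
Step 6: wait(T3) -> count=0 queue=[] holders={T1,T2,T3,T6}
Step 7: wait(T8) -> count=0 queue=[T8] holders={T1,T2,T3,T6}
Step 8: wait(T4) -> count=0 queue=[T8,T4] holders={T1,T2,T3,T6}
Step 9: signal(T6) -> count=0 queue=[T4] holders={T1,T2,T3,T8}
Step 10: signal(T1) -> count=0 queue=[] holders={T2,T3,T4,T8}
Step 11: signal(T4) -> count=1 queue=[] holders={T2,T3,T8}
Step 12: wait(T4) -> count=0 queue=[] holders={T2,T3,T4,T8}
Final holders: {T2,T3,T4,T8} -> T8 in holders

Answer: yes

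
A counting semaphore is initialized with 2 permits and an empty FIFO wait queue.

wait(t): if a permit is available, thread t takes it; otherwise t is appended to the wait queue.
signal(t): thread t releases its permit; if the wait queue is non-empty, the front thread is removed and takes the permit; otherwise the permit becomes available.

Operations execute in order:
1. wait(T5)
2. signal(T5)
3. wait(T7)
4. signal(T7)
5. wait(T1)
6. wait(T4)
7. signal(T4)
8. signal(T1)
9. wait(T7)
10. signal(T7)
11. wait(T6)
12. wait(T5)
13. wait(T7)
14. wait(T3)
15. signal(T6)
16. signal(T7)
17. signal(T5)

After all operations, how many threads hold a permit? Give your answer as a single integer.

Step 1: wait(T5) -> count=1 queue=[] holders={T5}
Step 2: signal(T5) -> count=2 queue=[] holders={none}
Step 3: wait(T7) -> count=1 queue=[] holders={T7}
Step 4: signal(T7) -> count=2 queue=[] holders={none}
Step 5: wait(T1) -> count=1 queue=[] holders={T1}
Step 6: wait(T4) -> count=0 queue=[] holders={T1,T4}
Step 7: signal(T4) -> count=1 queue=[] holders={T1}
Step 8: signal(T1) -> count=2 queue=[] holders={none}
Step 9: wait(T7) -> count=1 queue=[] holders={T7}
Step 10: signal(T7) -> count=2 queue=[] holders={none}
Step 11: wait(T6) -> count=1 queue=[] holders={T6}
Step 12: wait(T5) -> count=0 queue=[] holders={T5,T6}
Step 13: wait(T7) -> count=0 queue=[T7] holders={T5,T6}
Step 14: wait(T3) -> count=0 queue=[T7,T3] holders={T5,T6}
Step 15: signal(T6) -> count=0 queue=[T3] holders={T5,T7}
Step 16: signal(T7) -> count=0 queue=[] holders={T3,T5}
Step 17: signal(T5) -> count=1 queue=[] holders={T3}
Final holders: {T3} -> 1 thread(s)

Answer: 1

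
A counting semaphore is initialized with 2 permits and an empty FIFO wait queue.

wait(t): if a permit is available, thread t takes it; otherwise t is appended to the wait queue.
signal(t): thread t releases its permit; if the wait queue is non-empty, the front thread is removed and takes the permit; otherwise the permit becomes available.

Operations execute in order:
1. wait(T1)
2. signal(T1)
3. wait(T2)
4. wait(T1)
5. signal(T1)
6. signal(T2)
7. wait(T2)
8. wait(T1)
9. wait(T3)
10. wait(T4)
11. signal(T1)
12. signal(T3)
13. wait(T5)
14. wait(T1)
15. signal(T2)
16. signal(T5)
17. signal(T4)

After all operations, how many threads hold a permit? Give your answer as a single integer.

Step 1: wait(T1) -> count=1 queue=[] holders={T1}
Step 2: signal(T1) -> count=2 queue=[] holders={none}
Step 3: wait(T2) -> count=1 queue=[] holders={T2}
Step 4: wait(T1) -> count=0 queue=[] holders={T1,T2}
Step 5: signal(T1) -> count=1 queue=[] holders={T2}
Step 6: signal(T2) -> count=2 queue=[] holders={none}
Step 7: wait(T2) -> count=1 queue=[] holders={T2}
Step 8: wait(T1) -> count=0 queue=[] holders={T1,T2}
Step 9: wait(T3) -> count=0 queue=[T3] holders={T1,T2}
Step 10: wait(T4) -> count=0 queue=[T3,T4] holders={T1,T2}
Step 11: signal(T1) -> count=0 queue=[T4] holders={T2,T3}
Step 12: signal(T3) -> count=0 queue=[] holders={T2,T4}
Step 13: wait(T5) -> count=0 queue=[T5] holders={T2,T4}
Step 14: wait(T1) -> count=0 queue=[T5,T1] holders={T2,T4}
Step 15: signal(T2) -> count=0 queue=[T1] holders={T4,T5}
Step 16: signal(T5) -> count=0 queue=[] holders={T1,T4}
Step 17: signal(T4) -> count=1 queue=[] holders={T1}
Final holders: {T1} -> 1 thread(s)

Answer: 1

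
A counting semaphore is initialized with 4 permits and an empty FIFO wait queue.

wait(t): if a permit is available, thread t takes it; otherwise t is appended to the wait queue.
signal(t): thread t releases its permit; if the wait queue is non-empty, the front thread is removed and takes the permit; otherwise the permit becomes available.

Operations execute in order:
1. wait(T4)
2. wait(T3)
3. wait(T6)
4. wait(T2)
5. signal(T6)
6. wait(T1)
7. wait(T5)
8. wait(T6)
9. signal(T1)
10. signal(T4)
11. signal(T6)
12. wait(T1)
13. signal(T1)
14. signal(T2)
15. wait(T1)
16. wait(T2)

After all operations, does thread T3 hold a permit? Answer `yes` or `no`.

Answer: yes

Derivation:
Step 1: wait(T4) -> count=3 queue=[] holders={T4}
Step 2: wait(T3) -> count=2 queue=[] holders={T3,T4}
Step 3: wait(T6) -> count=1 queue=[] holders={T3,T4,T6}
Step 4: wait(T2) -> count=0 queue=[] holders={T2,T3,T4,T6}
Step 5: signal(T6) -> count=1 queue=[] holders={T2,T3,T4}
Step 6: wait(T1) -> count=0 queue=[] holders={T1,T2,T3,T4}
Step 7: wait(T5) -> count=0 queue=[T5] holders={T1,T2,T3,T4}
Step 8: wait(T6) -> count=0 queue=[T5,T6] holders={T1,T2,T3,T4}
Step 9: signal(T1) -> count=0 queue=[T6] holders={T2,T3,T4,T5}
Step 10: signal(T4) -> count=0 queue=[] holders={T2,T3,T5,T6}
Step 11: signal(T6) -> count=1 queue=[] holders={T2,T3,T5}
Step 12: wait(T1) -> count=0 queue=[] holders={T1,T2,T3,T5}
Step 13: signal(T1) -> count=1 queue=[] holders={T2,T3,T5}
Step 14: signal(T2) -> count=2 queue=[] holders={T3,T5}
Step 15: wait(T1) -> count=1 queue=[] holders={T1,T3,T5}
Step 16: wait(T2) -> count=0 queue=[] holders={T1,T2,T3,T5}
Final holders: {T1,T2,T3,T5} -> T3 in holders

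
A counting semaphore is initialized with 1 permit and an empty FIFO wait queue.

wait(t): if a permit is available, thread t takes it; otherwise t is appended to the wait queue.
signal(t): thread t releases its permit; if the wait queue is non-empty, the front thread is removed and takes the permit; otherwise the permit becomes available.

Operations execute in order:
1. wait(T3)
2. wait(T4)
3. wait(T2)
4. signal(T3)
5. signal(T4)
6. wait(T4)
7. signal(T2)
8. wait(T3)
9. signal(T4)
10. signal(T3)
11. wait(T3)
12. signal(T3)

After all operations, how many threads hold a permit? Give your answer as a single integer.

Answer: 0

Derivation:
Step 1: wait(T3) -> count=0 queue=[] holders={T3}
Step 2: wait(T4) -> count=0 queue=[T4] holders={T3}
Step 3: wait(T2) -> count=0 queue=[T4,T2] holders={T3}
Step 4: signal(T3) -> count=0 queue=[T2] holders={T4}
Step 5: signal(T4) -> count=0 queue=[] holders={T2}
Step 6: wait(T4) -> count=0 queue=[T4] holders={T2}
Step 7: signal(T2) -> count=0 queue=[] holders={T4}
Step 8: wait(T3) -> count=0 queue=[T3] holders={T4}
Step 9: signal(T4) -> count=0 queue=[] holders={T3}
Step 10: signal(T3) -> count=1 queue=[] holders={none}
Step 11: wait(T3) -> count=0 queue=[] holders={T3}
Step 12: signal(T3) -> count=1 queue=[] holders={none}
Final holders: {none} -> 0 thread(s)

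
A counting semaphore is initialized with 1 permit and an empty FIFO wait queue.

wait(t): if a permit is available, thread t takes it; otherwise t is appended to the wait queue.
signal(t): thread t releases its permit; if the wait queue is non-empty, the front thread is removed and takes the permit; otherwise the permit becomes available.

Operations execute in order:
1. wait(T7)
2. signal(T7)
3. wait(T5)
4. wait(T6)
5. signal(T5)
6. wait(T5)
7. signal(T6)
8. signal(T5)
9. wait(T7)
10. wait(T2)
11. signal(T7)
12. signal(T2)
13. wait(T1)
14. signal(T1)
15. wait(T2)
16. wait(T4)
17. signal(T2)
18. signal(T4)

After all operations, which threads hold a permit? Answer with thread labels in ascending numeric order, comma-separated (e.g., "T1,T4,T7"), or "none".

Answer: none

Derivation:
Step 1: wait(T7) -> count=0 queue=[] holders={T7}
Step 2: signal(T7) -> count=1 queue=[] holders={none}
Step 3: wait(T5) -> count=0 queue=[] holders={T5}
Step 4: wait(T6) -> count=0 queue=[T6] holders={T5}
Step 5: signal(T5) -> count=0 queue=[] holders={T6}
Step 6: wait(T5) -> count=0 queue=[T5] holders={T6}
Step 7: signal(T6) -> count=0 queue=[] holders={T5}
Step 8: signal(T5) -> count=1 queue=[] holders={none}
Step 9: wait(T7) -> count=0 queue=[] holders={T7}
Step 10: wait(T2) -> count=0 queue=[T2] holders={T7}
Step 11: signal(T7) -> count=0 queue=[] holders={T2}
Step 12: signal(T2) -> count=1 queue=[] holders={none}
Step 13: wait(T1) -> count=0 queue=[] holders={T1}
Step 14: signal(T1) -> count=1 queue=[] holders={none}
Step 15: wait(T2) -> count=0 queue=[] holders={T2}
Step 16: wait(T4) -> count=0 queue=[T4] holders={T2}
Step 17: signal(T2) -> count=0 queue=[] holders={T4}
Step 18: signal(T4) -> count=1 queue=[] holders={none}
Final holders: none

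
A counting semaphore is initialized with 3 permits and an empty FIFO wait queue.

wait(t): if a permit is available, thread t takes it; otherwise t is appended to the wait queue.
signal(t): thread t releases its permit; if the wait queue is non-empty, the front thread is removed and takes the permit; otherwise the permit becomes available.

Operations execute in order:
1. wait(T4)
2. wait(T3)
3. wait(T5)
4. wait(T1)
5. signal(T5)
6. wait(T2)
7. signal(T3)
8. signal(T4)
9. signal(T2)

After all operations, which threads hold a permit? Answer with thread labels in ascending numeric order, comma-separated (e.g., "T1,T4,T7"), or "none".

Step 1: wait(T4) -> count=2 queue=[] holders={T4}
Step 2: wait(T3) -> count=1 queue=[] holders={T3,T4}
Step 3: wait(T5) -> count=0 queue=[] holders={T3,T4,T5}
Step 4: wait(T1) -> count=0 queue=[T1] holders={T3,T4,T5}
Step 5: signal(T5) -> count=0 queue=[] holders={T1,T3,T4}
Step 6: wait(T2) -> count=0 queue=[T2] holders={T1,T3,T4}
Step 7: signal(T3) -> count=0 queue=[] holders={T1,T2,T4}
Step 8: signal(T4) -> count=1 queue=[] holders={T1,T2}
Step 9: signal(T2) -> count=2 queue=[] holders={T1}
Final holders: T1

Answer: T1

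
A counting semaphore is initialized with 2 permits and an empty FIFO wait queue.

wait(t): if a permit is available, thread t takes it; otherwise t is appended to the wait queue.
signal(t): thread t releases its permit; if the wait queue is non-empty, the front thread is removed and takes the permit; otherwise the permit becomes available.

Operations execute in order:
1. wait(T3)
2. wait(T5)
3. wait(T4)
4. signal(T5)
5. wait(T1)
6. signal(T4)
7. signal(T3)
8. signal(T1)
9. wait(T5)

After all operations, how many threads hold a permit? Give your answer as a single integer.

Step 1: wait(T3) -> count=1 queue=[] holders={T3}
Step 2: wait(T5) -> count=0 queue=[] holders={T3,T5}
Step 3: wait(T4) -> count=0 queue=[T4] holders={T3,T5}
Step 4: signal(T5) -> count=0 queue=[] holders={T3,T4}
Step 5: wait(T1) -> count=0 queue=[T1] holders={T3,T4}
Step 6: signal(T4) -> count=0 queue=[] holders={T1,T3}
Step 7: signal(T3) -> count=1 queue=[] holders={T1}
Step 8: signal(T1) -> count=2 queue=[] holders={none}
Step 9: wait(T5) -> count=1 queue=[] holders={T5}
Final holders: {T5} -> 1 thread(s)

Answer: 1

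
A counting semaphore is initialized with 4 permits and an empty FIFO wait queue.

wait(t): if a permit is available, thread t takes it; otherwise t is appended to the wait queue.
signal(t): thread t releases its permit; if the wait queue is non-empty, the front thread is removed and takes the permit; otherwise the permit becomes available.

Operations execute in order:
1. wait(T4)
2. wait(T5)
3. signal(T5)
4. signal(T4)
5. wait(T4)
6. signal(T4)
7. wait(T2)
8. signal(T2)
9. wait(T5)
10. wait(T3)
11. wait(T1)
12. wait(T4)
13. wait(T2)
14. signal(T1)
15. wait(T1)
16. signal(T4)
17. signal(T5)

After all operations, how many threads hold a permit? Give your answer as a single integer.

Step 1: wait(T4) -> count=3 queue=[] holders={T4}
Step 2: wait(T5) -> count=2 queue=[] holders={T4,T5}
Step 3: signal(T5) -> count=3 queue=[] holders={T4}
Step 4: signal(T4) -> count=4 queue=[] holders={none}
Step 5: wait(T4) -> count=3 queue=[] holders={T4}
Step 6: signal(T4) -> count=4 queue=[] holders={none}
Step 7: wait(T2) -> count=3 queue=[] holders={T2}
Step 8: signal(T2) -> count=4 queue=[] holders={none}
Step 9: wait(T5) -> count=3 queue=[] holders={T5}
Step 10: wait(T3) -> count=2 queue=[] holders={T3,T5}
Step 11: wait(T1) -> count=1 queue=[] holders={T1,T3,T5}
Step 12: wait(T4) -> count=0 queue=[] holders={T1,T3,T4,T5}
Step 13: wait(T2) -> count=0 queue=[T2] holders={T1,T3,T4,T5}
Step 14: signal(T1) -> count=0 queue=[] holders={T2,T3,T4,T5}
Step 15: wait(T1) -> count=0 queue=[T1] holders={T2,T3,T4,T5}
Step 16: signal(T4) -> count=0 queue=[] holders={T1,T2,T3,T5}
Step 17: signal(T5) -> count=1 queue=[] holders={T1,T2,T3}
Final holders: {T1,T2,T3} -> 3 thread(s)

Answer: 3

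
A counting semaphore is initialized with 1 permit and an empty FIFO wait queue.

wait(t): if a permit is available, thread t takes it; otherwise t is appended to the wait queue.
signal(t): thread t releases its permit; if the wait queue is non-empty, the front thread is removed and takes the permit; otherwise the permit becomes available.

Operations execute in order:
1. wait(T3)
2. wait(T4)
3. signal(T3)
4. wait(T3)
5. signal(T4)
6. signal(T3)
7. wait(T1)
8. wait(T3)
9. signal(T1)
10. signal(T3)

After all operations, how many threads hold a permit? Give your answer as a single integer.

Step 1: wait(T3) -> count=0 queue=[] holders={T3}
Step 2: wait(T4) -> count=0 queue=[T4] holders={T3}
Step 3: signal(T3) -> count=0 queue=[] holders={T4}
Step 4: wait(T3) -> count=0 queue=[T3] holders={T4}
Step 5: signal(T4) -> count=0 queue=[] holders={T3}
Step 6: signal(T3) -> count=1 queue=[] holders={none}
Step 7: wait(T1) -> count=0 queue=[] holders={T1}
Step 8: wait(T3) -> count=0 queue=[T3] holders={T1}
Step 9: signal(T1) -> count=0 queue=[] holders={T3}
Step 10: signal(T3) -> count=1 queue=[] holders={none}
Final holders: {none} -> 0 thread(s)

Answer: 0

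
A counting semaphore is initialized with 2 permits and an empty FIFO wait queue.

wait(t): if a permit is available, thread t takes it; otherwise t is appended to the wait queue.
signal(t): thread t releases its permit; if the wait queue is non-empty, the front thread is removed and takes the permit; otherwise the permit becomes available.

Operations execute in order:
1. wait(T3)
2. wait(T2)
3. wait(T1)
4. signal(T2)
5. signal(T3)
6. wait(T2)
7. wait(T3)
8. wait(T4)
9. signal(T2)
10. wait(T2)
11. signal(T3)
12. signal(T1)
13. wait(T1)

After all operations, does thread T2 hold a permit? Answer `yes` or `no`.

Step 1: wait(T3) -> count=1 queue=[] holders={T3}
Step 2: wait(T2) -> count=0 queue=[] holders={T2,T3}
Step 3: wait(T1) -> count=0 queue=[T1] holders={T2,T3}
Step 4: signal(T2) -> count=0 queue=[] holders={T1,T3}
Step 5: signal(T3) -> count=1 queue=[] holders={T1}
Step 6: wait(T2) -> count=0 queue=[] holders={T1,T2}
Step 7: wait(T3) -> count=0 queue=[T3] holders={T1,T2}
Step 8: wait(T4) -> count=0 queue=[T3,T4] holders={T1,T2}
Step 9: signal(T2) -> count=0 queue=[T4] holders={T1,T3}
Step 10: wait(T2) -> count=0 queue=[T4,T2] holders={T1,T3}
Step 11: signal(T3) -> count=0 queue=[T2] holders={T1,T4}
Step 12: signal(T1) -> count=0 queue=[] holders={T2,T4}
Step 13: wait(T1) -> count=0 queue=[T1] holders={T2,T4}
Final holders: {T2,T4} -> T2 in holders

Answer: yes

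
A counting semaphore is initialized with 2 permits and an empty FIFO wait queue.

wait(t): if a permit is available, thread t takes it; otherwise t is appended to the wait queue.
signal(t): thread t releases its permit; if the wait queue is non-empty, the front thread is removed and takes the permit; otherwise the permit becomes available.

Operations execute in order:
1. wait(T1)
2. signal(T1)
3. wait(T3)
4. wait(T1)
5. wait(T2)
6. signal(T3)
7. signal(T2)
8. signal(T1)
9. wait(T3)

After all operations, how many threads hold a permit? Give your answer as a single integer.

Answer: 1

Derivation:
Step 1: wait(T1) -> count=1 queue=[] holders={T1}
Step 2: signal(T1) -> count=2 queue=[] holders={none}
Step 3: wait(T3) -> count=1 queue=[] holders={T3}
Step 4: wait(T1) -> count=0 queue=[] holders={T1,T3}
Step 5: wait(T2) -> count=0 queue=[T2] holders={T1,T3}
Step 6: signal(T3) -> count=0 queue=[] holders={T1,T2}
Step 7: signal(T2) -> count=1 queue=[] holders={T1}
Step 8: signal(T1) -> count=2 queue=[] holders={none}
Step 9: wait(T3) -> count=1 queue=[] holders={T3}
Final holders: {T3} -> 1 thread(s)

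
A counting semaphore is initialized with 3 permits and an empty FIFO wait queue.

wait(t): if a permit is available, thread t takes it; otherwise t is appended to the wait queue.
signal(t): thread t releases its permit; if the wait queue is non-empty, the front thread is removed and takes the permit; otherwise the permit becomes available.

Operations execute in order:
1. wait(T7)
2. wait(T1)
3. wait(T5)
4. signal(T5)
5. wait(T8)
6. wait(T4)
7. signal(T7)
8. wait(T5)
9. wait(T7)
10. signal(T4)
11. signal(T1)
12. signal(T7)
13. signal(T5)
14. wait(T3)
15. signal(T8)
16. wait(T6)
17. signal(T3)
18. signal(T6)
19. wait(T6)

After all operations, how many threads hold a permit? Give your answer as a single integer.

Answer: 1

Derivation:
Step 1: wait(T7) -> count=2 queue=[] holders={T7}
Step 2: wait(T1) -> count=1 queue=[] holders={T1,T7}
Step 3: wait(T5) -> count=0 queue=[] holders={T1,T5,T7}
Step 4: signal(T5) -> count=1 queue=[] holders={T1,T7}
Step 5: wait(T8) -> count=0 queue=[] holders={T1,T7,T8}
Step 6: wait(T4) -> count=0 queue=[T4] holders={T1,T7,T8}
Step 7: signal(T7) -> count=0 queue=[] holders={T1,T4,T8}
Step 8: wait(T5) -> count=0 queue=[T5] holders={T1,T4,T8}
Step 9: wait(T7) -> count=0 queue=[T5,T7] holders={T1,T4,T8}
Step 10: signal(T4) -> count=0 queue=[T7] holders={T1,T5,T8}
Step 11: signal(T1) -> count=0 queue=[] holders={T5,T7,T8}
Step 12: signal(T7) -> count=1 queue=[] holders={T5,T8}
Step 13: signal(T5) -> count=2 queue=[] holders={T8}
Step 14: wait(T3) -> count=1 queue=[] holders={T3,T8}
Step 15: signal(T8) -> count=2 queue=[] holders={T3}
Step 16: wait(T6) -> count=1 queue=[] holders={T3,T6}
Step 17: signal(T3) -> count=2 queue=[] holders={T6}
Step 18: signal(T6) -> count=3 queue=[] holders={none}
Step 19: wait(T6) -> count=2 queue=[] holders={T6}
Final holders: {T6} -> 1 thread(s)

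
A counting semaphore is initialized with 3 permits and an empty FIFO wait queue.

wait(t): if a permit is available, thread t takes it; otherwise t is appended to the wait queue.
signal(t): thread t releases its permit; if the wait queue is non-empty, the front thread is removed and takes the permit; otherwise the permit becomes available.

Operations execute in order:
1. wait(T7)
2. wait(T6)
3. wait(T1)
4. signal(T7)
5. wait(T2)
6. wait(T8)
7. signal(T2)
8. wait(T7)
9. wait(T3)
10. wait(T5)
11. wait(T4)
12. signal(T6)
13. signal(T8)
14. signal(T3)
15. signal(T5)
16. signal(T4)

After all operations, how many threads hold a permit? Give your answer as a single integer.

Answer: 2

Derivation:
Step 1: wait(T7) -> count=2 queue=[] holders={T7}
Step 2: wait(T6) -> count=1 queue=[] holders={T6,T7}
Step 3: wait(T1) -> count=0 queue=[] holders={T1,T6,T7}
Step 4: signal(T7) -> count=1 queue=[] holders={T1,T6}
Step 5: wait(T2) -> count=0 queue=[] holders={T1,T2,T6}
Step 6: wait(T8) -> count=0 queue=[T8] holders={T1,T2,T6}
Step 7: signal(T2) -> count=0 queue=[] holders={T1,T6,T8}
Step 8: wait(T7) -> count=0 queue=[T7] holders={T1,T6,T8}
Step 9: wait(T3) -> count=0 queue=[T7,T3] holders={T1,T6,T8}
Step 10: wait(T5) -> count=0 queue=[T7,T3,T5] holders={T1,T6,T8}
Step 11: wait(T4) -> count=0 queue=[T7,T3,T5,T4] holders={T1,T6,T8}
Step 12: signal(T6) -> count=0 queue=[T3,T5,T4] holders={T1,T7,T8}
Step 13: signal(T8) -> count=0 queue=[T5,T4] holders={T1,T3,T7}
Step 14: signal(T3) -> count=0 queue=[T4] holders={T1,T5,T7}
Step 15: signal(T5) -> count=0 queue=[] holders={T1,T4,T7}
Step 16: signal(T4) -> count=1 queue=[] holders={T1,T7}
Final holders: {T1,T7} -> 2 thread(s)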